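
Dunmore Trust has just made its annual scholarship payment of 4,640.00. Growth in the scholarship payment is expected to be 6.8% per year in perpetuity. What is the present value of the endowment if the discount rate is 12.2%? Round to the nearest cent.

D₁ = D₀ × (1 + g) = 4,640.00 × 1.068 = 4,955.5200
Growing perpetuity: P = D₁ / (r − g) = 4,955.5200 / (0.122 − 0.068) = 91,768.89

91768.89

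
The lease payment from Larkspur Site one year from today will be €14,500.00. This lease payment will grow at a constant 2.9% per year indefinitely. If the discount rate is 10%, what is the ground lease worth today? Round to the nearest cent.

Growing perpetuity: P = D₁ / (r − g) = €14,500.0000 / (0.1 − 0.029) = €204,225.35

€204225.35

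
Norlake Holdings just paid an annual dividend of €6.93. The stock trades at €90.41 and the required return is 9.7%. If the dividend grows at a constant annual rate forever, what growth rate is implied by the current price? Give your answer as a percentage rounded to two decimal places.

1.89%

P = D₀(1+g)/(r−g) ⇒ P(r−g) = D₀(1+g) ⇒ g(P+D₀) = P·r − D₀
g = (P·r − D₀)/(P + D₀) = (€90.41×0.097 − €6.93) / (€90.41 + €6.93) = 0.018900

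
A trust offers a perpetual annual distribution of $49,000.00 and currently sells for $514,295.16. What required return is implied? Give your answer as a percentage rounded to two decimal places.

9.53%

P = C/r ⇒ r = C/P = $49,000.00/$514,295.16 = 0.095276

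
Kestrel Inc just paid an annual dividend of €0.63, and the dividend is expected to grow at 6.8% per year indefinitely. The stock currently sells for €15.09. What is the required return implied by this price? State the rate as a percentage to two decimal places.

11.26%

D₁ = €0.63 × 1.068 = €0.6728
P = D₁/(r − g) ⇒ r = D₁/P + g = €0.6728/€15.09 + 0.068 = 0.044588 + 0.068 = 0.112588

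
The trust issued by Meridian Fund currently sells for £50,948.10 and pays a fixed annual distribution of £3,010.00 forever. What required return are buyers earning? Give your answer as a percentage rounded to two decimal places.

5.91%

P = C/r ⇒ r = C/P = £3,010.00/£50,948.10 = 0.059080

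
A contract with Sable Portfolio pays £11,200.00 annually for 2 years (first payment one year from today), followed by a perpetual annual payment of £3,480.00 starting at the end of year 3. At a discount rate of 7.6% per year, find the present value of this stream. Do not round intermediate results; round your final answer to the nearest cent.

PV of 2-year annuity: £11,200.00 × [1 − (1+0.076)^−2] / 0.076 = 20082.64120
Perpetuity value at year 2: £3,480.00 / 0.076 = 45789.47368
PV of perpetuity: 45789.47368 / (1+0.076)^2 = 39549.51017
Total PV = 20082.64120 + 39549.51017 = 59632.15137

£59632.15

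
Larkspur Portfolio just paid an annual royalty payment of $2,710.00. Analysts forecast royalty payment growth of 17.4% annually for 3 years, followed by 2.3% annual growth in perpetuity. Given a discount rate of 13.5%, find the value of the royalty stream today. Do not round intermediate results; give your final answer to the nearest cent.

$36094.88

D_1 = 3181.54000
D_2 = 3735.12796
D_3 = 4385.04023
Terminal value at year 3: TV = D_3×(1+g_2)/(r−g_2) = 4485.89615/0.112 = 40052.64420
P_0 = D_1/(1+r)^1 + D_2/(1+r)^2 + D_3/(1+r)^3 + TV/(1+r)^3
    = 2803.11894 + 2899.43757 + 2999.06582 + 27393.25297 = 36094.87529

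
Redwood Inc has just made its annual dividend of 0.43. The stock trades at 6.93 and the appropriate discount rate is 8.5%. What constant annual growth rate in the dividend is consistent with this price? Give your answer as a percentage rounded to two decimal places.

P = D₀(1+g)/(r−g) ⇒ P(r−g) = D₀(1+g) ⇒ g(P+D₀) = P·r − D₀
g = (P·r − D₀)/(P + D₀) = (6.93×0.085 − 0.43) / (6.93 + 0.43) = 0.021610

2.16%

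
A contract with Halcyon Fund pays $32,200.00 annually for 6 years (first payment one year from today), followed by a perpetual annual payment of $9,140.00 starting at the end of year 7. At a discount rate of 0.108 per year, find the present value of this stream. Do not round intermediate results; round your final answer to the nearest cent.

PV of 6-year annuity: $32,200.00 × [1 − (1+0.108)^−6] / 0.108 = 137011.78631
Perpetuity value at year 6: $9,140.00 / 0.108 = 84629.62963
PV of perpetuity: 84629.62963 / (1+0.108)^6 = 45738.70644
Total PV = 137011.78631 + 45738.70644 = 182750.49274

$182750.49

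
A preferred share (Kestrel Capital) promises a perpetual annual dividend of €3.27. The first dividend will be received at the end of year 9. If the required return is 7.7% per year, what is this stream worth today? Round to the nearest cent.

€23.46

Value at end of year 8: C / r = €3.27 / 0.077 = €42.4675
Discount to today: PV = €42.4675 / (1 + 0.077)^8 = €42.4675 / 1.810196 = €23.46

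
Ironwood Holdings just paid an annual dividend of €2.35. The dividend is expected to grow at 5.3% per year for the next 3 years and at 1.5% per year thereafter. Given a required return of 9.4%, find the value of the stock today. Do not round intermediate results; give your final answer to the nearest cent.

€33.46

D_1 = 2.47455
D_2 = 2.60570
D_3 = 2.74380
Terminal value at year 3: TV = D_3×(1+g_2)/(r−g_2) = 2.78496/0.079 = 35.25266
P_0 = D_1/(1+r)^1 + D_2/(1+r)^2 + D_3/(1+r)^3 + TV/(1+r)^3
    = 2.26193 + 2.17716 + 2.09556 + 26.92402 = 33.45867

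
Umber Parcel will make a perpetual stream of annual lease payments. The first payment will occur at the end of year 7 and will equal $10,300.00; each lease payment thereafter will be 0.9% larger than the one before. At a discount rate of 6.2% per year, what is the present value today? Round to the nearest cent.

Value at end of year 6: C₁ / (r − g) = $10,300.00 / (0.062 − 0.009) = $194,339.6226
Discount to today: PV = $194,339.6226 / (1 + 0.062)^6 = $194,339.6226 / 1.434654 = $135,460.99

$135460.99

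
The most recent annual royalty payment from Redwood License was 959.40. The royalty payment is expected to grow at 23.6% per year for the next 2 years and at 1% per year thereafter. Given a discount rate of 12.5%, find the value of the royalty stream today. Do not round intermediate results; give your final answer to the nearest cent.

D_1 = 1185.81840
D_2 = 1465.67154
Terminal value at year 2: TV = D_2×(1+g_2)/(r−g_2) = 1480.32826/0.115 = 12872.41963
P_0 = D_1/(1+r)^1 + D_2/(1+r)^2 + TV/(1+r)^2
    = 1054.06080 + 1158.06147 + 10170.80070 = 12382.92296

12382.92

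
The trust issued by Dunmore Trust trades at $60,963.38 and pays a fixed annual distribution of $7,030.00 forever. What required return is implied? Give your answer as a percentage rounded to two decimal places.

11.53%

P = C/r ⇒ r = C/P = $7,030.00/$60,963.38 = 0.115315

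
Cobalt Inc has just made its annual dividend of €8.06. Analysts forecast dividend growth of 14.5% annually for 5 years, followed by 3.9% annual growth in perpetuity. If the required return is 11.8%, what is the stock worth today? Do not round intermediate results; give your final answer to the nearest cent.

€162.75

D_1 = 9.22870
D_2 = 10.56686
D_3 = 12.09906
D_4 = 13.85342
D_5 = 15.86217
Terminal value at year 5: TV = D_5×(1+g_2)/(r−g_2) = 16.48079/0.079 = 208.61759
P_0 = D_1/(1+r)^1 + D_2/(1+r)^2 + D_3/(1+r)^3 + D_4/(1+r)^4 + D_5/(1+r)^5 + TV/(1+r)^5
    = 8.25465 + 8.45400 + 8.65817 + 8.86727 + 9.08141 + 119.43783 = 162.75334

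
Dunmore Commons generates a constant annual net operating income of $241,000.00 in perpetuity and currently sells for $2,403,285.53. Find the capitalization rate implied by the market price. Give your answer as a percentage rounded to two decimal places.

10.03%

P = C/r ⇒ r = C/P = $241,000.00/$2,403,285.53 = 0.100279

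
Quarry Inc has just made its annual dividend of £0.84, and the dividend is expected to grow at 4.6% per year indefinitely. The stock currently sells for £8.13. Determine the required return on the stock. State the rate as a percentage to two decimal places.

15.41%

D₁ = £0.84 × 1.046 = £0.8786
P = D₁/(r − g) ⇒ r = D₁/P + g = £0.8786/£8.13 + 0.046 = 0.108074 + 0.046 = 0.154074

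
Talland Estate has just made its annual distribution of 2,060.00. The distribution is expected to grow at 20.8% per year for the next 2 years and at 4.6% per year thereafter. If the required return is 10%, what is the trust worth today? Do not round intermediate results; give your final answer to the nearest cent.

D_1 = 2488.48000
D_2 = 3006.08384
Terminal value at year 2: TV = D_2×(1+g_2)/(r−g_2) = 3144.36370/0.054 = 58228.95735
P_0 = D_1/(1+r)^1 + D_2/(1+r)^2 + TV/(1+r)^2
    = 2262.25455 + 2484.36681 + 48123.10524 = 52869.72660

52869.73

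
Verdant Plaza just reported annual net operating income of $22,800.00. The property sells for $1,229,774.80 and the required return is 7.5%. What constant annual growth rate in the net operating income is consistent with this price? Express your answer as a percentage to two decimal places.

P = D₀(1+g)/(r−g) ⇒ P(r−g) = D₀(1+g) ⇒ g(P+D₀) = P·r − D₀
g = (P·r − D₀)/(P + D₀) = ($1,229,774.80×0.075 − $22,800.00) / ($1,229,774.80 + $22,800.00) = 0.055432

5.54%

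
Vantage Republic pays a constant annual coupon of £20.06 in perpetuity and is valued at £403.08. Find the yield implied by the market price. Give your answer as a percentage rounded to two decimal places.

P = C/r ⇒ r = C/P = £20.06/£403.08 = 0.049767

4.98%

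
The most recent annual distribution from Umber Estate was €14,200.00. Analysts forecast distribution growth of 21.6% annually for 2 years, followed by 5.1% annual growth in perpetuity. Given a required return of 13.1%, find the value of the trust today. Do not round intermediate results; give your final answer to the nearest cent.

€247328.59

D_1 = 17267.20000
D_2 = 20996.91520
Terminal value at year 2: TV = D_2×(1+g_2)/(r−g_2) = 22067.75788/0.08 = 275846.97344
P_0 = D_1/(1+r)^1 + D_2/(1+r)^2 + TV/(1+r)^2
    = 15267.19717 + 16414.59926 + 215646.79774 = 247328.59416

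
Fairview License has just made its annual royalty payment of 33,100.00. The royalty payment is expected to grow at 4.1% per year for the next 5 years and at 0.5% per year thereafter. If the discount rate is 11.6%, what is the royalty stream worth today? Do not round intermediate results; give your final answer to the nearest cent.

D_1 = 34457.10000
D_2 = 35869.84110
D_3 = 37340.50459
D_4 = 38871.46527
D_5 = 40465.19535
Terminal value at year 5: TV = D_5×(1+g_2)/(r−g_2) = 40667.52133/0.111 = 366374.06600
P_0 = D_1/(1+r)^1 + D_2/(1+r)^2 + D_3/(1+r)^3 + D_4/(1+r)^4 + D_5/(1+r)^5 + TV/(1+r)^5
    = 30875.53763 + 28800.56871 + 26865.04662 + 25059.59994 + 23375.48704 + 211642.92317 = 346619.16310

346619.16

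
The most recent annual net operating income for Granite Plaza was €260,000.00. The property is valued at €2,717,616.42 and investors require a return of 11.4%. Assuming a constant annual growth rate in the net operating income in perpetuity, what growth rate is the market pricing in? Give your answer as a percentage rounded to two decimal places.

P = D₀(1+g)/(r−g) ⇒ P(r−g) = D₀(1+g) ⇒ g(P+D₀) = P·r − D₀
g = (P·r − D₀)/(P + D₀) = (€2,717,616.42×0.114 − €260,000.00) / (€2,717,616.42 + €260,000.00) = 0.016728

1.67%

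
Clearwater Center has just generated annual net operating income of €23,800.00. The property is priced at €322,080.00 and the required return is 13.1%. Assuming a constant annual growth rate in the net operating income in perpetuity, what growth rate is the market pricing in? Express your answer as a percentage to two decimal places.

5.32%

P = D₀(1+g)/(r−g) ⇒ P(r−g) = D₀(1+g) ⇒ g(P+D₀) = P·r − D₀
g = (P·r − D₀)/(P + D₀) = (€322,080.00×0.131 − €23,800.00) / (€322,080.00 + €23,800.00) = 0.053176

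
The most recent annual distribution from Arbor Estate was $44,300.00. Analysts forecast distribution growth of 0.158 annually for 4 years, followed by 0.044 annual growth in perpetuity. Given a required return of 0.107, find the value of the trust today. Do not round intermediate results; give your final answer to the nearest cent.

D_1 = 51299.40000
D_2 = 59404.70520
D_3 = 68790.64862
D_4 = 79659.57110
Terminal value at year 4: TV = D_4×(1+g_2)/(r−g_2) = 83164.59223/0.063 = 1320072.89258
P_0 = D_1/(1+r)^1 + D_2/(1+r)^2 + D_3/(1+r)^3 + D_4/(1+r)^4 + TV/(1+r)^4
    = 46340.92141 + 48475.86901 + 50709.17463 + 53045.36966 + 879037.55442 = 1077608.88913

$1077608.89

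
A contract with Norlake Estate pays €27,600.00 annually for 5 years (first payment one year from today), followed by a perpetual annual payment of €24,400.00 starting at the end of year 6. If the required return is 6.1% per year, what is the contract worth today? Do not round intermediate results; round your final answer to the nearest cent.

€413442.97

PV of 5-year annuity: €27,600.00 × [1 − (1+0.061)^−5] / 0.061 = 115945.64352
Perpetuity value at year 5: €24,400.00 / 0.061 = 400000.00000
PV of perpetuity: 400000.00000 / (1+0.061)^5 = 297497.32964
Total PV = 115945.64352 + 297497.32964 = 413442.97316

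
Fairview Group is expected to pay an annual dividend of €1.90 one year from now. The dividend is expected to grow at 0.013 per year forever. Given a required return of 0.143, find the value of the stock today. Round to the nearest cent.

€14.62

Growing perpetuity: P = D₁ / (r − g) = €1.9000 / (0.143 − 0.013) = €14.62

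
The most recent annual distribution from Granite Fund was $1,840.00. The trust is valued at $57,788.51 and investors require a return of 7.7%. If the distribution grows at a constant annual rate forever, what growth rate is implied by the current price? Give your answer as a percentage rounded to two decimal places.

P = D₀(1+g)/(r−g) ⇒ P(r−g) = D₀(1+g) ⇒ g(P+D₀) = P·r − D₀
g = (P·r − D₀)/(P + D₀) = ($57,788.51×0.077 − $1,840.00) / ($57,788.51 + $1,840.00) = 0.043766

4.38%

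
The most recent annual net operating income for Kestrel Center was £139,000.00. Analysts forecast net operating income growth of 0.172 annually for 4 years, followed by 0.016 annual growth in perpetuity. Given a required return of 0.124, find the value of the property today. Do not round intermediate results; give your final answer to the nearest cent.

£2163665.84

D_1 = 162908.00000
D_2 = 190928.17600
D_3 = 223767.82227
D_4 = 262255.88770
Terminal value at year 4: TV = D_4×(1+g_2)/(r−g_2) = 266451.98191/0.108 = 2467147.98061
P_0 = D_1/(1+r)^1 + D_2/(1+r)^2 + D_3/(1+r)^3 + D_4/(1+r)^4 + TV/(1+r)^4
    = 144935.94306 + 151125.37835 + 157579.13116 + 164308.48908 + 1545716.89725 = 2163665.83891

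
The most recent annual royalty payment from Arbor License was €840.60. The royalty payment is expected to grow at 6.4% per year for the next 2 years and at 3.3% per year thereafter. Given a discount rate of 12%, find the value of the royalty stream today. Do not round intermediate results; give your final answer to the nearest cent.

€10564.99

D_1 = 894.39840
D_2 = 951.63990
Terminal value at year 2: TV = D_2×(1+g_2)/(r−g_2) = 983.04401/0.087 = 11299.35649
P_0 = D_1/(1+r)^1 + D_2/(1+r)^2 + TV/(1+r)^2
    = 798.57000 + 758.64150 + 9007.77781 = 10564.98931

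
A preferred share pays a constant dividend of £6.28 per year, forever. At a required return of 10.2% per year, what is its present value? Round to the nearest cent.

£61.57

Level perpetuity: PV = C / r = £6.28 / 0.102 = £61.57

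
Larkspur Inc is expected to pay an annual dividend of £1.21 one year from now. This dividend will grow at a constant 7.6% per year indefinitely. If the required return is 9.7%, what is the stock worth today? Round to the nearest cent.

Growing perpetuity: P = D₁ / (r − g) = £1.2100 / (0.097 − 0.076) = £57.62

£57.62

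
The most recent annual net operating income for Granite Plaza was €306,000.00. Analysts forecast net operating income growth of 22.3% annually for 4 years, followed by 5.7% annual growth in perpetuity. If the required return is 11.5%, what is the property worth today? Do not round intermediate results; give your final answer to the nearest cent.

D_1 = 374238.00000
D_2 = 457693.07400
D_3 = 559758.62950
D_4 = 684584.80388
Terminal value at year 4: TV = D_4×(1+g_2)/(r−g_2) = 723606.13770/0.058 = 12475967.89142
P_0 = D_1/(1+r)^1 + D_2/(1+r)^2 + D_3/(1+r)^3 + D_4/(1+r)^4 + TV/(1+r)^4
    = 335639.46188 + 368149.83129 + 403809.18714 + 442922.54338 + 8071881.52340 = 9622402.54709

€9622402.55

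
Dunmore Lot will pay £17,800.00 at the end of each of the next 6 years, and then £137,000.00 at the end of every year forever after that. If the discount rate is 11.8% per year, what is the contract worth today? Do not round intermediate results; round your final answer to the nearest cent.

£668148.59

PV of 6-year annuity: £17,800.00 × [1 − (1+0.118)^−6] / 0.118 = 73599.47015
Perpetuity value at year 6: £137,000.00 / 0.118 = 1161016.94915
PV of perpetuity: 1161016.94915 / (1+0.118)^6 = 594549.11713
Total PV = 73599.47015 + 594549.11713 = 668148.58728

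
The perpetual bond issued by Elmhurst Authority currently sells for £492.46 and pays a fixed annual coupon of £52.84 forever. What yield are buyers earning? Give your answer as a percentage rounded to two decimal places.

P = C/r ⇒ r = C/P = £52.84/£492.46 = 0.107298

10.73%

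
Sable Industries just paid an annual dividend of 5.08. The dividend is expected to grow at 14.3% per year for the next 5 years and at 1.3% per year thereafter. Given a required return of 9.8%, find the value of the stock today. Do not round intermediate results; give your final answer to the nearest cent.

102.71

D_1 = 5.80644
D_2 = 6.63676
D_3 = 7.58582
D_4 = 8.67059
D_5 = 9.91048
Terminal value at year 5: TV = D_5×(1+g_2)/(r−g_2) = 10.03932/0.085 = 118.10965
P_0 = D_1/(1+r)^1 + D_2/(1+r)^2 + D_3/(1+r)^3 + D_4/(1+r)^4 + D_5/(1+r)^5 + TV/(1+r)^5
    = 5.28820 + 5.50493 + 5.73054 + 5.96540 + 6.20988 + 74.00715 = 102.70609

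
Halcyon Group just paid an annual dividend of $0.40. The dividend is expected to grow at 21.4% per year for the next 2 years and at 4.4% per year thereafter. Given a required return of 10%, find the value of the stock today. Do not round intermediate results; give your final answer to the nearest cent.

$10.01

D_1 = 0.48560
D_2 = 0.58952
Terminal value at year 2: TV = D_2×(1+g_2)/(r−g_2) = 0.61546/0.056 = 10.99031
P_0 = D_1/(1+r)^1 + D_2/(1+r)^2 + TV/(1+r)^2
    = 0.44145 + 0.48721 + 9.08290 = 10.01156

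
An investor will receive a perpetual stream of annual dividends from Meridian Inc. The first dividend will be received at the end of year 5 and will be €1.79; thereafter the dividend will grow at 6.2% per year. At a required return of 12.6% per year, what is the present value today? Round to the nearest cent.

Value at end of year 4: C₁ / (r − g) = €1.79 / (0.126 − 0.062) = €27.9688
Discount to today: PV = €27.9688 / (1 + 0.126)^4 = €27.9688 / 1.607510 = €17.40

€17.40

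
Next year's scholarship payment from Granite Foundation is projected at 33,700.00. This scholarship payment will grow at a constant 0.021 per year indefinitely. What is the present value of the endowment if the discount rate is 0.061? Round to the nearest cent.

Growing perpetuity: P = D₁ / (r − g) = 33,700.0000 / (0.061 − 0.021) = 842,500.00

842500.00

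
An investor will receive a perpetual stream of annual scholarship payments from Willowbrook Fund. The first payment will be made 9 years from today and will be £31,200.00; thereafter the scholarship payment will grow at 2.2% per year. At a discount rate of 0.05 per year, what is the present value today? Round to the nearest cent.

£754192.43

Value at end of year 8: C₁ / (r − g) = £31,200.00 / (0.05 − 0.022) = £1,114,285.7143
Discount to today: PV = £1,114,285.7143 / (1 + 0.05)^8 = £1,114,285.7143 / 1.477455 = £754,192.43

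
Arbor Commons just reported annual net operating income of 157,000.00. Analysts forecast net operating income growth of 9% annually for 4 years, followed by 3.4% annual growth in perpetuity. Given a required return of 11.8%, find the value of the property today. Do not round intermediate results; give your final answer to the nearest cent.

D_1 = 171130.00000
D_2 = 186531.70000
D_3 = 203319.55300
D_4 = 221618.31277
Terminal value at year 4: TV = D_4×(1+g_2)/(r−g_2) = 229153.33540/0.084 = 2728015.89767
P_0 = D_1/(1+r)^1 + D_2/(1+r)^2 + D_3/(1+r)^3 + D_4/(1+r)^4 + TV/(1+r)^4
    = 153067.97853 + 149234.43345 + 145496.89845 + 141852.96897 + 1746142.49898 = 2335794.77838

2335794.78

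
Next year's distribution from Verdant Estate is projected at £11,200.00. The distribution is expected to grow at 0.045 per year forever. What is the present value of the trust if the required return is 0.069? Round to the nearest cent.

Growing perpetuity: P = D₁ / (r − g) = £11,200.0000 / (0.069 − 0.045) = £466,666.67

£466666.67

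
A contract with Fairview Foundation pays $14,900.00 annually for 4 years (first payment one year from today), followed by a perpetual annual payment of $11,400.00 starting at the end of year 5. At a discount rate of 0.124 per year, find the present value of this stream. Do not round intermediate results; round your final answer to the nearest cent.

$102477.27

PV of 4-year annuity: $14,900.00 × [1 − (1+0.124)^−4] / 0.124 = 44877.87064
Perpetuity value at year 4: $11,400.00 / 0.124 = 91935.48387
PV of perpetuity: 91935.48387 / (1+0.124)^4 = 57599.39493
Total PV = 44877.87064 + 57599.39493 = 102477.26556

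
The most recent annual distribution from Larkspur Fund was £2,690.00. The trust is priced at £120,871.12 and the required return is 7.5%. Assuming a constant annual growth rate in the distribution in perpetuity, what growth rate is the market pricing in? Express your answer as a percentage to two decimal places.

P = D₀(1+g)/(r−g) ⇒ P(r−g) = D₀(1+g) ⇒ g(P+D₀) = P·r − D₀
g = (P·r − D₀)/(P + D₀) = (£120,871.12×0.075 − £2,690.00) / (£120,871.12 + £2,690.00) = 0.051597

5.16%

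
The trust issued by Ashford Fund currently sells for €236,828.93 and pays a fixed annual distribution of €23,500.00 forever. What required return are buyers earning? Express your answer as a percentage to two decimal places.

9.92%

P = C/r ⇒ r = C/P = €23,500.00/€236,828.93 = 0.099228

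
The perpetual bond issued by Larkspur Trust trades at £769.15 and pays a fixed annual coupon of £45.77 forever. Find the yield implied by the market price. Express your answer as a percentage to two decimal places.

P = C/r ⇒ r = C/P = £45.77/£769.15 = 0.059507

5.95%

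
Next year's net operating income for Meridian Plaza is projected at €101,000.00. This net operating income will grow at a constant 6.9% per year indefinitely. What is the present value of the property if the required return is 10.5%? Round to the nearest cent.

Growing perpetuity: P = D₁ / (r − g) = €101,000.0000 / (0.105 − 0.069) = €2,805,555.56

€2805555.56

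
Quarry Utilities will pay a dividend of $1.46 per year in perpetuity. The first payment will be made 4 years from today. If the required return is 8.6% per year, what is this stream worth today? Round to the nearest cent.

Value at end of year 3: C / r = $1.46 / 0.086 = $16.9767
Discount to today: PV = $16.9767 / (1 + 0.086)^3 = $16.9767 / 1.280824 = $13.25

$13.25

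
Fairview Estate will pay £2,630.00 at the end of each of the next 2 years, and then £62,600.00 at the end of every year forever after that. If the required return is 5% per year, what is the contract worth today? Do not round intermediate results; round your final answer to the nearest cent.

£1140491.16

PV of 2-year annuity: £2,630.00 × [1 − (1+0.05)^−2] / 0.05 = 4890.24943
Perpetuity value at year 2: £62,600.00 / 0.05 = 1252000.00000
PV of perpetuity: 1252000.00000 / (1+0.05)^2 = 1135600.90703
Total PV = 4890.24943 + 1135600.90703 = 1140491.15646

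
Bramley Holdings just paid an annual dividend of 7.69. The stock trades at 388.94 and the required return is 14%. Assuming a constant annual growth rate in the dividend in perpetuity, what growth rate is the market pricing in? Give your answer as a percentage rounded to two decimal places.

11.79%

P = D₀(1+g)/(r−g) ⇒ P(r−g) = D₀(1+g) ⇒ g(P+D₀) = P·r − D₀
g = (P·r − D₀)/(P + D₀) = (388.94×0.14 − 7.69) / (388.94 + 7.69) = 0.117897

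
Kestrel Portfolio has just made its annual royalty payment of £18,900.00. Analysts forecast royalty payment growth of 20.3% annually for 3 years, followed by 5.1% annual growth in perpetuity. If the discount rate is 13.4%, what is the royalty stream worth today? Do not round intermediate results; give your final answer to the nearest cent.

D_1 = 22736.70000
D_2 = 27352.25010
D_3 = 32904.75687
Terminal value at year 3: TV = D_3×(1+g_2)/(r−g_2) = 34582.89947/0.083 = 416661.43941
P_0 = D_1/(1+r)^1 + D_2/(1+r)^2 + D_3/(1+r)^3 + TV/(1+r)^3
    = 20050.00000 + 21269.97354 + 22564.17828 + 285722.30575 = 349606.45758

£349606.46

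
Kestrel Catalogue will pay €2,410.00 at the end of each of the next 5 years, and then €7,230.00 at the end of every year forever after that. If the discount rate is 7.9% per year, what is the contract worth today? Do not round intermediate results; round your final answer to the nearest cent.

€72223.30

PV of 5-year annuity: €2,410.00 × [1 − (1+0.079)^−5] / 0.079 = 9647.84573
Perpetuity value at year 5: €7,230.00 / 0.079 = 91518.98734
PV of perpetuity: 91518.98734 / (1+0.079)^5 = 62575.45017
Total PV = 9647.84573 + 62575.45017 = 72223.29589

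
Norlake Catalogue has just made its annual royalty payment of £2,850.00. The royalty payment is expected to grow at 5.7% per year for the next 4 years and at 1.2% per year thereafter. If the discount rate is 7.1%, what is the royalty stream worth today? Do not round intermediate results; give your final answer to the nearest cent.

D_1 = 3012.45000
D_2 = 3184.15965
D_3 = 3365.65675
D_4 = 3557.49918
Terminal value at year 4: TV = D_4×(1+g_2)/(r−g_2) = 3600.18918/0.059 = 61020.15551
P_0 = D_1/(1+r)^1 + D_2/(1+r)^2 + D_3/(1+r)^3 + D_4/(1+r)^4 + TV/(1+r)^4
    = 2812.74510 + 2775.97719 + 2739.68990 + 2703.87696 + 46378.36421 = 57410.65337

£57410.65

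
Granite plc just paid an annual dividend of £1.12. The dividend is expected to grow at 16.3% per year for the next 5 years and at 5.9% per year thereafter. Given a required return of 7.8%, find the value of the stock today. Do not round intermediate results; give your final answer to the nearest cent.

D_1 = 1.30256
D_2 = 1.51488
D_3 = 1.76180
D_4 = 2.04898
D_5 = 2.38296
Terminal value at year 5: TV = D_5×(1+g_2)/(r−g_2) = 2.52355/0.019 = 132.81862
P_0 = D_1/(1+r)^1 + D_2/(1+r)^2 + D_3/(1+r)^3 + D_4/(1+r)^4 + D_5/(1+r)^5 + TV/(1+r)^5
    = 1.20831 + 1.30359 + 1.40637 + 1.51727 + 1.63690 + 91.23577 = 98.30821

£98.31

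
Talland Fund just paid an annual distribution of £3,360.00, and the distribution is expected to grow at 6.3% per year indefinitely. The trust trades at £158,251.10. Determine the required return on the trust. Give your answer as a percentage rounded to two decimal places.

D₁ = £3,360.00 × 1.063 = £3,571.6800
P = D₁/(r − g) ⇒ r = D₁/P + g = £3,571.6800/£158,251.10 + 0.063 = 0.022570 + 0.063 = 0.085570

8.56%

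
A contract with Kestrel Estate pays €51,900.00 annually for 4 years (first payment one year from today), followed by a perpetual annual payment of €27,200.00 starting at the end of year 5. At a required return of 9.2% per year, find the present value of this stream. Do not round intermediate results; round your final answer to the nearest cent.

PV of 4-year annuity: €51,900.00 × [1 − (1+0.092)^−4] / 0.092 = 167405.97537
Perpetuity value at year 4: €27,200.00 / 0.092 = 295652.17391
PV of perpetuity: 295652.17391 / (1+0.092)^4 = 207917.25040
Total PV = 167405.97537 + 207917.25040 = 375323.22578

€375323.23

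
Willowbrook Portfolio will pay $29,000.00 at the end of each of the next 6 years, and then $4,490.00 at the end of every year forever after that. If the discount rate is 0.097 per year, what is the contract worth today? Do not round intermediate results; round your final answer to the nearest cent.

$153981.15

PV of 6-year annuity: $29,000.00 × [1 − (1+0.097)^−6] / 0.097 = 127420.74075
Perpetuity value at year 6: $4,490.00 / 0.097 = 46288.65979
PV of perpetuity: 46288.65979 / (1+0.097)^6 = 26560.41407
Total PV = 127420.74075 + 26560.41407 = 153981.15482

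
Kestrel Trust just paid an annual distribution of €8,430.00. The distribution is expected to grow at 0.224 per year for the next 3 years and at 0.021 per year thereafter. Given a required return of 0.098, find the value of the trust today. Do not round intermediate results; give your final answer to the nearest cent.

D_1 = 10318.32000
D_2 = 12629.62368
D_3 = 15458.65938
Terminal value at year 3: TV = D_3×(1+g_2)/(r−g_2) = 15783.29123/0.077 = 204977.80820
P_0 = D_1/(1+r)^1 + D_2/(1+r)^2 + D_3/(1+r)^3 + TV/(1+r)^3
    = 9397.37705 + 10475.76458 + 11677.90150 + 154845.94065 = 186396.98377

€186396.98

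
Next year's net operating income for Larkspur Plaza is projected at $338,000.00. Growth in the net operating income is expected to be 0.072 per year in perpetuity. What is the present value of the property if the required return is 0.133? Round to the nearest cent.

Growing perpetuity: P = D₁ / (r − g) = $338,000.0000 / (0.133 − 0.072) = $5,540,983.61

$5540983.61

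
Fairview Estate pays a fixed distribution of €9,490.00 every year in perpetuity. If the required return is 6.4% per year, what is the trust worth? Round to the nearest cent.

€148281.25

Level perpetuity: PV = C / r = €9,490.00 / 0.064 = €148,281.25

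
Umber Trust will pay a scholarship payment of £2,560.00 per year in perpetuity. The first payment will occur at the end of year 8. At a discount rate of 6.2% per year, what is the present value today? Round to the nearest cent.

Value at end of year 7: C / r = £2,560.00 / 0.062 = £41,290.3226
Discount to today: PV = £41,290.3226 / (1 + 0.062)^7 = £41,290.3226 / 1.523602 = £27,100.46

£27100.46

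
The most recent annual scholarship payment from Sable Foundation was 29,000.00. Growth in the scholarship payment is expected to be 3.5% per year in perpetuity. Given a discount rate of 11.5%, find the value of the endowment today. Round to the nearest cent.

D₁ = D₀ × (1 + g) = 29,000.00 × 1.035 = 30,015.0000
Growing perpetuity: P = D₁ / (r − g) = 30,015.0000 / (0.115 − 0.035) = 375,187.50

375187.50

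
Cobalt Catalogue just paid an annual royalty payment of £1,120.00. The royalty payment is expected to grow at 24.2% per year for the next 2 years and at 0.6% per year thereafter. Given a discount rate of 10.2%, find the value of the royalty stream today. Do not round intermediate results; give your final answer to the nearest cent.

D_1 = 1391.04000
D_2 = 1727.67168
Terminal value at year 2: TV = D_2×(1+g_2)/(r−g_2) = 1738.03771/0.096 = 18104.55948
P_0 = D_1/(1+r)^1 + D_2/(1+r)^2 + TV/(1+r)^2
    = 1262.28675 + 1422.64986 + 14908.18499 = 17593.12160

£17593.12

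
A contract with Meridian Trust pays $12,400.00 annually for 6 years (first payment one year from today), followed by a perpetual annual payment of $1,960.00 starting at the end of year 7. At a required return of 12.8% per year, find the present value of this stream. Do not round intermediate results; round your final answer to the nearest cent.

PV of 6-year annuity: $12,400.00 × [1 − (1+0.128)^−6] / 0.128 = 49846.93415
Perpetuity value at year 6: $1,960.00 / 0.128 = 15312.50000
PV of perpetuity: 15312.50000 / (1+0.128)^6 = 7433.46847
Total PV = 49846.93415 + 7433.46847 = 57280.40262

$57280.40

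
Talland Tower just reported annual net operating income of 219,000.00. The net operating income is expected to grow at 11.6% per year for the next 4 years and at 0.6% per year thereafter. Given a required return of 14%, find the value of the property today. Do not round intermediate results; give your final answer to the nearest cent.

2340847.28

D_1 = 244404.00000
D_2 = 272754.86400
D_3 = 304394.42822
D_4 = 339704.18190
Terminal value at year 4: TV = D_4×(1+g_2)/(r−g_2) = 341742.40699/0.134 = 2550316.47007
P_0 = D_1/(1+r)^1 + D_2/(1+r)^2 + D_3/(1+r)^3 + D_4/(1+r)^4 + TV/(1+r)^4
    = 214389.47368 + 209876.01108 + 205457.56874 + 201132.14624 + 1509992.08298 = 2340847.28273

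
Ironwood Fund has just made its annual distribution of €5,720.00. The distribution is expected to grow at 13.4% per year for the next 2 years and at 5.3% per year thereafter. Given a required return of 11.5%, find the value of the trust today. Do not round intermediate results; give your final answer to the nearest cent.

D_1 = 6486.48000
D_2 = 7355.66832
Terminal value at year 2: TV = D_2×(1+g_2)/(r−g_2) = 7745.51874/0.062 = 124927.72163
P_0 = D_1/(1+r)^1 + D_2/(1+r)^2 + TV/(1+r)^2
    = 5817.47085 + 5916.60264 + 100486.81584 = 112220.88934

€112220.89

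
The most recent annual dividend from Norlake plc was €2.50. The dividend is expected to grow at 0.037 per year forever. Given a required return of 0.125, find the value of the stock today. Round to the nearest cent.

€29.46

D₁ = D₀ × (1 + g) = €2.50 × 1.037 = €2.5925
Growing perpetuity: P = D₁ / (r − g) = €2.5925 / (0.125 − 0.037) = €29.46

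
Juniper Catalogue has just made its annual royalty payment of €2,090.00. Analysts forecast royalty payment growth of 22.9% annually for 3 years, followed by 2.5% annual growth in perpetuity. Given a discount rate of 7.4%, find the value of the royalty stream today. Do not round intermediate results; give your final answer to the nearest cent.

€73771.58

D_1 = 2568.61000
D_2 = 3156.82169
D_3 = 3879.73386
Terminal value at year 3: TV = D_3×(1+g_2)/(r−g_2) = 3976.72720/0.049 = 81157.69803
P_0 = D_1/(1+r)^1 + D_2/(1+r)^2 + D_3/(1+r)^3 + TV/(1+r)^3
    = 2391.62942 + 2736.79009 + 3131.76446 + 65511.39932 = 73771.58329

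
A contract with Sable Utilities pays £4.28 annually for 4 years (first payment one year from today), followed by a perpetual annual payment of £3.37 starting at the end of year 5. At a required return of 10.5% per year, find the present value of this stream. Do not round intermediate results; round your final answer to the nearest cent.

£34.95

PV of 4-year annuity: £4.28 × [1 − (1+0.105)^−4] / 0.105 = 13.42147
Perpetuity value at year 4: £3.37 / 0.105 = 32.09524
PV of perpetuity: 32.09524 / (1+0.105)^4 = 21.52740
Total PV = 13.42147 + 21.52740 = 34.94887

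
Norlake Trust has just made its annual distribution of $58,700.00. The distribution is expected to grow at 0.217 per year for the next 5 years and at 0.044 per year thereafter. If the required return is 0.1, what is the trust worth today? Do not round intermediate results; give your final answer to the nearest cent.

$2215551.81

D_1 = 71437.90000
D_2 = 86939.92430
D_3 = 105805.88787
D_4 = 128765.76554
D_5 = 156707.93666
Terminal value at year 5: TV = D_5×(1+g_2)/(r−g_2) = 163603.08588/0.056 = 2921483.67638
P_0 = D_1/(1+r)^1 + D_2/(1+r)^2 + D_3/(1+r)^3 + D_4/(1+r)^4 + D_5/(1+r)^5 + TV/(1+r)^5
    = 64943.54545 + 71851.17711 + 79493.52958 + 87948.75046 + 97303.29937 + 1814011.50963 = 2215551.81160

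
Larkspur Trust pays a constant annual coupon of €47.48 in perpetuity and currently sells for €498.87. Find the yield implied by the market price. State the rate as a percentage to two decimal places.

P = C/r ⇒ r = C/P = €47.48/€498.87 = 0.095175

9.52%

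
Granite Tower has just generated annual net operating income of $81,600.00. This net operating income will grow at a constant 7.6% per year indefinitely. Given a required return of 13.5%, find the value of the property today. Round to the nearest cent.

$1488162.71

D₁ = D₀ × (1 + g) = $81,600.00 × 1.076 = $87,801.6000
Growing perpetuity: P = D₁ / (r − g) = $87,801.6000 / (0.135 − 0.076) = $1,488,162.71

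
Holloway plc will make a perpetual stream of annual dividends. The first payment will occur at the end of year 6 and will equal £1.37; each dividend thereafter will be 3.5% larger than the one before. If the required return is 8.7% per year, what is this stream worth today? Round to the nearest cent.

£17.36

Value at end of year 5: C₁ / (r − g) = £1.37 / (0.087 − 0.035) = £26.3462
Discount to today: PV = £26.3462 / (1 + 0.087)^5 = £26.3462 / 1.517566 = £17.36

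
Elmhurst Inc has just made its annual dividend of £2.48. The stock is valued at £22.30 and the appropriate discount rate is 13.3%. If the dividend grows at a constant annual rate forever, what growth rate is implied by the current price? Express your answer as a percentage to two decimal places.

1.96%

P = D₀(1+g)/(r−g) ⇒ P(r−g) = D₀(1+g) ⇒ g(P+D₀) = P·r − D₀
g = (P·r − D₀)/(P + D₀) = (£22.30×0.133 − £2.48) / (£22.30 + £2.48) = 0.019609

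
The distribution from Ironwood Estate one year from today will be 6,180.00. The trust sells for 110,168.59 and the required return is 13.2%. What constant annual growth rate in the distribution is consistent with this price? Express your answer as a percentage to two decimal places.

7.59%

P = D₁/(r−g) ⇒ g = r − D₁/P = 0.132 − 6,180.00/110,168.59 = 0.075904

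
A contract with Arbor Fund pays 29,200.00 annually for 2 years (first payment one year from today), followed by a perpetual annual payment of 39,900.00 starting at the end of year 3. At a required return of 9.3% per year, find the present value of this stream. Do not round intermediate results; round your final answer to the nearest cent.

410286.08

PV of 2-year annuity: 29,200.00 × [1 − (1+0.093)^−2] / 0.093 = 51157.78777
Perpetuity value at year 2: 39,900.00 / 0.093 = 429032.25806
PV of perpetuity: 429032.25806 / (1+0.093)^2 = 359128.29464
Total PV = 51157.78777 + 359128.29464 = 410286.08241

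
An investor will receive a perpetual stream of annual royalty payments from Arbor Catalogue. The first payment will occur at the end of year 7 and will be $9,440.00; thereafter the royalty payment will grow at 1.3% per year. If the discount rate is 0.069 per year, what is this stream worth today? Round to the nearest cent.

Value at end of year 6: C₁ / (r − g) = $9,440.00 / (0.069 − 0.013) = $168,571.4286
Discount to today: PV = $168,571.4286 / (1 + 0.069)^6 = $168,571.4286 / 1.492335 = $112,958.19

$112958.19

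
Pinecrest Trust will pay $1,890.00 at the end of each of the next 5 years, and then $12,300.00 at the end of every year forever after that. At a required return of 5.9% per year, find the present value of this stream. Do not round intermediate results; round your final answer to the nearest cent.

PV of 5-year annuity: $1,890.00 × [1 − (1+0.059)^−5] / 0.059 = 7983.07255
Perpetuity value at year 5: $12,300.00 / 0.059 = 208474.57627
PV of perpetuity: 208474.57627 / (1+0.059)^5 = 156521.24700
Total PV = 7983.07255 + 156521.24700 = 164504.31955

$164504.32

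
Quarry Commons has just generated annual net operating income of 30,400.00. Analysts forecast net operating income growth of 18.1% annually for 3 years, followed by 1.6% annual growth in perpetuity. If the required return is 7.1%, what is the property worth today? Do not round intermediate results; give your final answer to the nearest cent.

864233.81

D_1 = 35902.40000
D_2 = 42400.73440
D_3 = 50075.26733
Terminal value at year 3: TV = D_3×(1+g_2)/(r−g_2) = 50876.47160/0.055 = 925026.75643
P_0 = D_1/(1+r)^1 + D_2/(1+r)^2 + D_3/(1+r)^3 + TV/(1+r)^3
    = 33522.31559 + 36965.31719 + 40761.94174 + 752984.23292 = 864233.80745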